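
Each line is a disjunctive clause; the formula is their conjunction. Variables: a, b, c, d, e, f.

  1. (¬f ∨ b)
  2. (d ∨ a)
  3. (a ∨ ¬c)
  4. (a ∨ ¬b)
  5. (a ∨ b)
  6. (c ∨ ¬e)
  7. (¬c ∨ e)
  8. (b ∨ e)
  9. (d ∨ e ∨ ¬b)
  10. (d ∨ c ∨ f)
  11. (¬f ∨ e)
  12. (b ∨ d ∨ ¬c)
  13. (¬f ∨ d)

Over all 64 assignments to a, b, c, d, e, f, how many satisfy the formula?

Satisfying assignments:
  a=T b=F c=T d=T e=T f=F
  a=T b=T c=F d=T e=F f=F
  a=T b=T c=T d=F e=T f=F
  a=T b=T c=T d=T e=T f=F
  a=T b=T c=T d=T e=T f=T
That's 5 in total.

5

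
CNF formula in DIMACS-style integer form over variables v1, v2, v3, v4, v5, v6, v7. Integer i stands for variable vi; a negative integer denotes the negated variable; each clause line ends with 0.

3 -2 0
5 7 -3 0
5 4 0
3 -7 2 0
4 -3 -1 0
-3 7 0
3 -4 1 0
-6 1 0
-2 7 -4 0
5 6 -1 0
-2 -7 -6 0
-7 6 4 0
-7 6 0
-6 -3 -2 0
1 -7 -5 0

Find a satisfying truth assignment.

Set v1 = False and propagate.
  then v6 is forced to False.
  then v7 is forced to False.
  then v3 is forced to False.
  then v2 is forced to False.
  then v4 is forced to False.
  then v5 is forced to True.

v1=F, v2=F, v3=F, v4=F, v5=T, v6=F, v7=F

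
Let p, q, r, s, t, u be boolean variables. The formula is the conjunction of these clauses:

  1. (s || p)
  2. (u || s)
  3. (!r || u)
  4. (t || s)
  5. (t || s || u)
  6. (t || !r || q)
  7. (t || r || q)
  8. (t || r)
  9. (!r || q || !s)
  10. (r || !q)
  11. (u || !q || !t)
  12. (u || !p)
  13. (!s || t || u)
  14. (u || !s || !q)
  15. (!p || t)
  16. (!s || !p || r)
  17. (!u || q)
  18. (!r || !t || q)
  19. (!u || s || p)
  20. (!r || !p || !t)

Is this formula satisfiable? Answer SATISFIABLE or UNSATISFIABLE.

SATISFIABLE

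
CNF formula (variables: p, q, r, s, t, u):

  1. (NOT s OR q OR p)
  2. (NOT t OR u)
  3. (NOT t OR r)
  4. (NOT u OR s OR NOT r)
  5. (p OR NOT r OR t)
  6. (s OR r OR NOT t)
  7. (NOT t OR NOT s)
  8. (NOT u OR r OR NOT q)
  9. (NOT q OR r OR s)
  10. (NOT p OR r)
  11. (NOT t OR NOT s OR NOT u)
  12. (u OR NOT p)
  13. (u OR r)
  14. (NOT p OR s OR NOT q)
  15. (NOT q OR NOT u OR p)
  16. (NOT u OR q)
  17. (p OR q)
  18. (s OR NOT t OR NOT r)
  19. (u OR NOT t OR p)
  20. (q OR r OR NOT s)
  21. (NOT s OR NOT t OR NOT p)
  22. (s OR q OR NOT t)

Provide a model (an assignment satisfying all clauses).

p=1, q=1, r=1, s=1, t=0, u=1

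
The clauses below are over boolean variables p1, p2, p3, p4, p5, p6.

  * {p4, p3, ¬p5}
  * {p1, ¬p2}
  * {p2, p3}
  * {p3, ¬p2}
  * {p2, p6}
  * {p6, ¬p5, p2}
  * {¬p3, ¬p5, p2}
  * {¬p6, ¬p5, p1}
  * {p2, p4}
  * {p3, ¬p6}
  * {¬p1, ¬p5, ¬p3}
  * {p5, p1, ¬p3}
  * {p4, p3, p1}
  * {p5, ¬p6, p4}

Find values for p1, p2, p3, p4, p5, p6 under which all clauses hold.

Pure literal: p4 appears only positively; assign p4 = True.
Try p1 = True.
For the remaining variables, p2 = False, p3 = True, p5 = False, p6 = True works.
Every clause has at least one true literal under this assignment.

p1=True  p2=False  p3=True  p4=True  p5=False  p6=True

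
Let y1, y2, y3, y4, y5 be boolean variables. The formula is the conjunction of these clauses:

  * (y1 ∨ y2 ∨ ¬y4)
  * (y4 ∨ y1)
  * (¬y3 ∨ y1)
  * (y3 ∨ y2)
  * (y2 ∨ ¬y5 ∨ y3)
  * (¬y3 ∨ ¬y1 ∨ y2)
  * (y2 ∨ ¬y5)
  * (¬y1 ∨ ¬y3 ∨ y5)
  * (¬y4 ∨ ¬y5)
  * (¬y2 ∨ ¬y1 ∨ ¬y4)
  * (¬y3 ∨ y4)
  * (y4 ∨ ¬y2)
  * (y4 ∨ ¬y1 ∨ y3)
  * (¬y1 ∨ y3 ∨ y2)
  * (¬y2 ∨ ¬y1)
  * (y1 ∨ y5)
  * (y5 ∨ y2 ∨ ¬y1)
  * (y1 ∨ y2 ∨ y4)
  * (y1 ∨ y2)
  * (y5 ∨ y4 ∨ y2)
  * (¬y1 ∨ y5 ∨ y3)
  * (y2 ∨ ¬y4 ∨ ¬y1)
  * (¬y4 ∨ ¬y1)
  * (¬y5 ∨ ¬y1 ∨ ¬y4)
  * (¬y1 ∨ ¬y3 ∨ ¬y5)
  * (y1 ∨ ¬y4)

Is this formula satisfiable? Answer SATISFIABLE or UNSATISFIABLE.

UNSATISFIABLE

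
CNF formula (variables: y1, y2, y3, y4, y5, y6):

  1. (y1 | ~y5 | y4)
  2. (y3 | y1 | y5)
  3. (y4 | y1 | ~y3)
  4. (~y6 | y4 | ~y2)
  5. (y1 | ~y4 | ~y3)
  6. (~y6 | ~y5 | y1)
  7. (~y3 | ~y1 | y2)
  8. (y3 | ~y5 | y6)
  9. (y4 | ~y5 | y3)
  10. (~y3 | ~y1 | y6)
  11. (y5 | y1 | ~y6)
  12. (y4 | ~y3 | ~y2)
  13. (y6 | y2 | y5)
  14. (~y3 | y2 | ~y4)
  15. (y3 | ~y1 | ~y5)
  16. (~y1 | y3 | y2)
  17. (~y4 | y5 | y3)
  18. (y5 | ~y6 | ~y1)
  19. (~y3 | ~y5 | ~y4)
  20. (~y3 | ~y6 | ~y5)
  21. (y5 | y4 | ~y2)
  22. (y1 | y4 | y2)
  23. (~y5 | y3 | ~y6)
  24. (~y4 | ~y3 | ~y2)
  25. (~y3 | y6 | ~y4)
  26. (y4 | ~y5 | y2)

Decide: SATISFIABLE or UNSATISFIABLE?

UNSATISFIABLE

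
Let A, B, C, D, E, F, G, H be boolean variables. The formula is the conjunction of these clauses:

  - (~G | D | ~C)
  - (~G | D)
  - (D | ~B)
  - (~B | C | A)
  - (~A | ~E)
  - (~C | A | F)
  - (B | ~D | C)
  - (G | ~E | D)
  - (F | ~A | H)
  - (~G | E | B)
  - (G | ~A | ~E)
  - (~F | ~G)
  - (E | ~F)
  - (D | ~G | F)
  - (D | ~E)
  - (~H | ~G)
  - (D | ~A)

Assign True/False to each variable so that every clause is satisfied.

A=1  B=1  C=0  D=1  E=0  F=0  G=0  H=1

Branch on A: take A = True.
  then E is forced to False.
  then F is forced to False.
  then H is forced to True.
  then G is forced to False.
  then D is forced to True.
For the remaining variables, B = True, C = False works.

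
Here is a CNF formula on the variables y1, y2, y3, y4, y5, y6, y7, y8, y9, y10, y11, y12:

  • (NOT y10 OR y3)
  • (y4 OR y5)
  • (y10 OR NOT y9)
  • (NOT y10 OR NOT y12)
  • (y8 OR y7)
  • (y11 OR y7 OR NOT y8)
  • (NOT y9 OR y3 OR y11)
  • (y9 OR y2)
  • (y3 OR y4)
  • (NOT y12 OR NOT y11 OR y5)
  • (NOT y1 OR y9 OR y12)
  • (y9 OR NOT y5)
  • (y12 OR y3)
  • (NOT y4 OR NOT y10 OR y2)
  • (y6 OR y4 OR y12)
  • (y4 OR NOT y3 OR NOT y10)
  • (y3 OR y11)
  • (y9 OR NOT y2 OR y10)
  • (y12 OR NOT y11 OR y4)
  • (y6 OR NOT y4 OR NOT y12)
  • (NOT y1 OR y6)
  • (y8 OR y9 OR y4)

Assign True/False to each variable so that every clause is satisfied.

Pure literal: y1 appears only negated; assign y1 = False.
Try y2 = True.
For the remaining variables, y3 = True, y4 = True, y5 = False, y6 = False, y7 = False, y8 = True, y9 = False, y10 = True, y11 = True, y12 = False works.
Every clause has at least one true literal under this assignment.

y1=F, y2=T, y3=T, y4=T, y5=F, y6=F, y7=F, y8=T, y9=F, y10=T, y11=T, y12=F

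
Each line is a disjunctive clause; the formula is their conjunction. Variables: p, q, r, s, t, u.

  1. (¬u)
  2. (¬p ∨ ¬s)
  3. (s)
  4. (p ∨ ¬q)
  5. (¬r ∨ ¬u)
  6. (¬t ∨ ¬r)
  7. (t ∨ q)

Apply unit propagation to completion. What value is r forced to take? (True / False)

False

(¬u) is a unit clause: u = False.
(s) stands alone — s = True.
In (¬p ∨ ¬s), ¬s is now false; ¬p must hold, so p = False.
(¬q ∨ p) with p = False leaves only ¬q, so q = False.
In (t ∨ q), q is now false; t must hold, so t = True.
(¬t ∨ ¬r) with t = True leaves only ¬r, so r = False.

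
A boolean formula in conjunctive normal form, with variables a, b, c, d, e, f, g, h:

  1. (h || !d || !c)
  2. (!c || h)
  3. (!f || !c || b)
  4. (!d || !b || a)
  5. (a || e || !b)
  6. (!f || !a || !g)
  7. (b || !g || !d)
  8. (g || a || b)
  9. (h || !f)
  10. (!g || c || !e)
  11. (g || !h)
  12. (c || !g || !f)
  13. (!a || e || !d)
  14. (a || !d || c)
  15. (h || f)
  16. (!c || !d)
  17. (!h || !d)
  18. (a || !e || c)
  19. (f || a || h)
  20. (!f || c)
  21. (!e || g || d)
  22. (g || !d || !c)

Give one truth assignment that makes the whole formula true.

a=T, b=T, c=T, d=F, e=T, f=F, g=T, h=T

Try a = True.
Try b = True.
The remaining clauses are satisfied by c = True, d = False, e = True, f = False, g = True, h = True.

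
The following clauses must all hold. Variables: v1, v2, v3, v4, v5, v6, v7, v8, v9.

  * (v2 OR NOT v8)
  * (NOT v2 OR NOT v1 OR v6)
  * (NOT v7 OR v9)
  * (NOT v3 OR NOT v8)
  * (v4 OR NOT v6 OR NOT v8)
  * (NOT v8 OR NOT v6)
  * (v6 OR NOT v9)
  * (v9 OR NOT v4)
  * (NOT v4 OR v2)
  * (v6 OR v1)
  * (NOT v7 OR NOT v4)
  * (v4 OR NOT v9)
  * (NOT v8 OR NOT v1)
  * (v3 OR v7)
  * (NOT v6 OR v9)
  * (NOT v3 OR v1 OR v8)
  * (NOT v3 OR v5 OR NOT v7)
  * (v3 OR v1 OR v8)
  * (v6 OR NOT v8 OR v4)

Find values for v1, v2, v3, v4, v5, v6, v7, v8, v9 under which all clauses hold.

v1 = T, v2 = T, v3 = T, v4 = T, v5 = T, v6 = T, v7 = F, v8 = F, v9 = T

v5 occurs only positively in the remaining clauses — set v5 = True.
Set v1 = True and propagate.
  then v8 is forced to False.
Try v2 = True.
  then v6 is forced to True.
  then v9 is forced to True.
  then v4 is forced to True.
  then v7 is forced to False.
  then v3 is forced to True.
Check each clause:
  1. (NOT v8 OR v2) — NOT v8 is true.
  2. (NOT v2 OR NOT v1 OR v6) — v6 is true.
  3. (v9 OR NOT v7) — v9 is true.
  4. (NOT v3 OR NOT v8) — NOT v8 is true.
  5. (NOT v6 OR NOT v8 OR v4) — NOT v8 is true.
  6. (NOT v8 OR NOT v6) — NOT v8 is true.
  7. (v6 OR NOT v9) — v6 is true.
  8. (NOT v4 OR v9) — v9 is true.
  9. (v2 OR NOT v4) — v2 is true.
  10. (v1 OR v6) — v1 is true.
  11. (NOT v7 OR NOT v4) — NOT v7 is true.
  12. (v4 OR NOT v9) — v4 is true.
  13. (NOT v1 OR NOT v8) — NOT v8 is true.
  14. (v7 OR v3) — v3 is true.
  15. (NOT v6 OR v9) — v9 is true.
  16. (NOT v3 OR v1 OR v8) — v1 is true.
  17. (NOT v7 OR NOT v3 OR v5) — NOT v7 is true.
  18. (v8 OR v3 OR v1) — v1 is true.
  19. (NOT v8 OR v4 OR v6) — NOT v8 is true.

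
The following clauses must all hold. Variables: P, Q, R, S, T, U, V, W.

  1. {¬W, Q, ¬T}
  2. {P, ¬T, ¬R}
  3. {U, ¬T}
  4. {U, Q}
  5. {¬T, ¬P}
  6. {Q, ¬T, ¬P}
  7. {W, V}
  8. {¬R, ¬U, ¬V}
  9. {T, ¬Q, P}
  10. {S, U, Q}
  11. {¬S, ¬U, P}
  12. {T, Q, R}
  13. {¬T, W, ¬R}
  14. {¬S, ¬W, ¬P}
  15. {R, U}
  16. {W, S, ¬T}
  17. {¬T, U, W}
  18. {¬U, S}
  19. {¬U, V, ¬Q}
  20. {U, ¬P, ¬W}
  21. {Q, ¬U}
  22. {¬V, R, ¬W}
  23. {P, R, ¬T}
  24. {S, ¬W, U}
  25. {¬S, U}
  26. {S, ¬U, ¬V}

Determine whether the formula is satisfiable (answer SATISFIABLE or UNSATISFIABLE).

SATISFIABLE

Set P = True and propagate.
  then T is forced to False.
Branch on Q: take Q = True.
The remaining clauses are satisfied by R = False, S = True, U = True, V = True, W = False.
Every clause has at least one true literal under this assignment.
So P = 1, Q = 1, R = 0, S = 1, T = 0, U = 1, V = 1, W = 0 is a satisfying assignment.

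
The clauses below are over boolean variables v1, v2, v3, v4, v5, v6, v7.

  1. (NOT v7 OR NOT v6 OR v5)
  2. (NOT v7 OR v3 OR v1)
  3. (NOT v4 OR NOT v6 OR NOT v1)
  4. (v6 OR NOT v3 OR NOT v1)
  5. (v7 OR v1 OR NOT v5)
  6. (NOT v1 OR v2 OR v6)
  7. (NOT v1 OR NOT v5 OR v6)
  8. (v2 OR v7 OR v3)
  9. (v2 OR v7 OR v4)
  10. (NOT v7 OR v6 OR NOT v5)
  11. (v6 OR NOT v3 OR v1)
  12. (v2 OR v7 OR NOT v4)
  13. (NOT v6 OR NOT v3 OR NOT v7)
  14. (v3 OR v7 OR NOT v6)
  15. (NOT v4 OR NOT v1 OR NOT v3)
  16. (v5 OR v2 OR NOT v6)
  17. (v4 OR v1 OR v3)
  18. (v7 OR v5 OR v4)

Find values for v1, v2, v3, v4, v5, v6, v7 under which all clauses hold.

v2 occurs only positively in the remaining clauses — set v2 = True.
Set v1 = True and propagate.
Set v3 = True and propagate.
  then v6 is forced to True.
  then v4 is forced to False.
  then v7 is forced to False.
  then v5 is forced to True.
Check each clause:
  1. (v5 OR NOT v7 OR NOT v6) — NOT v7 is true.
  2. (v3 OR v1 OR NOT v7) — v1 is true.
  3. (NOT v6 OR NOT v1 OR NOT v4) — NOT v4 is true.
  4. (NOT v1 OR NOT v3 OR v6) — v6 is true.
  5. (NOT v5 OR v1 OR v7) — v1 is true.
  6. (NOT v1 OR v6 OR v2) — v2 is true.
  7. (NOT v1 OR v6 OR NOT v5) — v6 is true.
  8. (v3 OR v2 OR v7) — v2 is true.
  9. (v2 OR v4 OR v7) — v2 is true.
  10. (v6 OR NOT v5 OR NOT v7) — NOT v7 is true.
  11. (NOT v3 OR v6 OR v1) — v1 is true.
  12. (v2 OR NOT v4 OR v7) — v2 is true.
  13. (NOT v7 OR NOT v3 OR NOT v6) — NOT v7 is true.
  14. (v7 OR v3 OR NOT v6) — v3 is true.
  15. (NOT v4 OR NOT v3 OR NOT v1) — NOT v4 is true.
  16. (v5 OR NOT v6 OR v2) — v2 is true.
  17. (v1 OR v4 OR v3) — v1 is true.
  18. (v4 OR v7 OR v5) — v5 is true.

v1=T, v2=T, v3=T, v4=F, v5=T, v6=T, v7=F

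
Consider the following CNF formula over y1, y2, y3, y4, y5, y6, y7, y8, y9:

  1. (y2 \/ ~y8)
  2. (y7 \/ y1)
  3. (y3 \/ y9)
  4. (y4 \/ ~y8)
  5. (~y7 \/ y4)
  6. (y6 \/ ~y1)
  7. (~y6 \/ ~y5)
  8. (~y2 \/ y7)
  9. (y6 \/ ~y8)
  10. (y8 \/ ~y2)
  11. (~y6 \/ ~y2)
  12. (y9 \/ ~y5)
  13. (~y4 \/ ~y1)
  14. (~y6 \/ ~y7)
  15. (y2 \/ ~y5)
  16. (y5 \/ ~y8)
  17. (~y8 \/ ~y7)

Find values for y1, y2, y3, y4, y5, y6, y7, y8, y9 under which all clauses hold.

y1 = T, y2 = F, y3 = T, y4 = F, y5 = F, y6 = T, y7 = F, y8 = F, y9 = T

y3 occurs only positively in the remaining clauses — set y3 = True.
y9 occurs only positively in the remaining clauses — set y9 = True.
Try y1 = True.
  then y6 is forced to True.
  then y5 is forced to False.
  then y2 is forced to False.
  then y8 is forced to False.
  then y4 is forced to False.
  then y7 is forced to False.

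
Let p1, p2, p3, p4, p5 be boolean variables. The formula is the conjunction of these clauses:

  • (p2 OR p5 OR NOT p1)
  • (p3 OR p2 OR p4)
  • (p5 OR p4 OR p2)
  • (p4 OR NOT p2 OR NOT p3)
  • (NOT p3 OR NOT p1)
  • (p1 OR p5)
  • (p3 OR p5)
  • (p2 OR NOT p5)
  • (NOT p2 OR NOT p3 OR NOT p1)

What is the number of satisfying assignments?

5

Satisfying assignments:
  p1=F p2=T p3=F p4=F p5=T
  p1=F p2=T p3=F p4=T p5=T
  p1=F p2=T p3=T p4=T p5=T
  p1=T p2=T p3=F p4=F p5=T
  p1=T p2=T p3=F p4=T p5=T
Count: 5.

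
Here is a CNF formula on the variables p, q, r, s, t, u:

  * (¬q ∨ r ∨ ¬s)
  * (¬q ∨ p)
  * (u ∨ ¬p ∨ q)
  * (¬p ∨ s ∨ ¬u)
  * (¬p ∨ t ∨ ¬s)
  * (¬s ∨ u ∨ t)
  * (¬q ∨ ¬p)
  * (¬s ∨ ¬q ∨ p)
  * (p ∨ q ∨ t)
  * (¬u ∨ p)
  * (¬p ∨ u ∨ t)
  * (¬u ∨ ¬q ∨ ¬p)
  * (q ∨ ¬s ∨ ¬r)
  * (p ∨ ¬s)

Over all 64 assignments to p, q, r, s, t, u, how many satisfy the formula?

3

Satisfying assignments:
  p=F q=F r=F s=F t=T u=F
  p=F q=F r=T s=F t=T u=F
  p=T q=F r=F s=T t=T u=T
That's 3 in total.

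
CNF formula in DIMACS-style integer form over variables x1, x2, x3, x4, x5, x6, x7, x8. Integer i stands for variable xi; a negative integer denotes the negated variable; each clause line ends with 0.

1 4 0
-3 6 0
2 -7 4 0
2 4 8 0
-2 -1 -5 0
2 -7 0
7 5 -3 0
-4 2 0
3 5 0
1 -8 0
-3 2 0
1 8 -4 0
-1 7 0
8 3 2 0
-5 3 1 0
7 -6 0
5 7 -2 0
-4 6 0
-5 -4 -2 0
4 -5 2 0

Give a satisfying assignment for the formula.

x1=T  x2=T  x3=T  x4=F  x5=F  x6=T  x7=T  x8=F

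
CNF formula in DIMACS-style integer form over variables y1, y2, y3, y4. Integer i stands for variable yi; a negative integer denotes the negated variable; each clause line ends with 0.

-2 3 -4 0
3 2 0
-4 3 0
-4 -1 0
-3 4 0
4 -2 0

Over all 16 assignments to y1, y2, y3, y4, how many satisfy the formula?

The models are:
  y1=0 y2=0 y3=1 y4=1
  y1=0 y2=1 y3=1 y4=1
That's 2 in total.

2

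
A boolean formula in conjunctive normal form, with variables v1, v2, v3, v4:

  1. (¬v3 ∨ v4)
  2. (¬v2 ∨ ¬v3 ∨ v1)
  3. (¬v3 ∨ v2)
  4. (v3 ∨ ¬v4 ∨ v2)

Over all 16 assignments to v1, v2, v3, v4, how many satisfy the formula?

7

The models are:
  v1=0 v2=0 v3=0 v4=0
  v1=0 v2=1 v3=0 v4=0
  v1=0 v2=1 v3=0 v4=1
  v1=1 v2=0 v3=0 v4=0
  v1=1 v2=1 v3=0 v4=0
  v1=1 v2=1 v3=0 v4=1
  v1=1 v2=1 v3=1 v4=1
Count: 7.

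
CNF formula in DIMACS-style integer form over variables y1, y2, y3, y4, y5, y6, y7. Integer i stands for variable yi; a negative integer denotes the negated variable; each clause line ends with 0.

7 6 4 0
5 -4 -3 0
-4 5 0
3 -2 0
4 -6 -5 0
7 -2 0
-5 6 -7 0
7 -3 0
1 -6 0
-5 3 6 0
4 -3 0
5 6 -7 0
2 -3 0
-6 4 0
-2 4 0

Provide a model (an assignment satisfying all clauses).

y1 = T, y2 = T, y3 = T, y4 = T, y5 = T, y6 = T, y7 = T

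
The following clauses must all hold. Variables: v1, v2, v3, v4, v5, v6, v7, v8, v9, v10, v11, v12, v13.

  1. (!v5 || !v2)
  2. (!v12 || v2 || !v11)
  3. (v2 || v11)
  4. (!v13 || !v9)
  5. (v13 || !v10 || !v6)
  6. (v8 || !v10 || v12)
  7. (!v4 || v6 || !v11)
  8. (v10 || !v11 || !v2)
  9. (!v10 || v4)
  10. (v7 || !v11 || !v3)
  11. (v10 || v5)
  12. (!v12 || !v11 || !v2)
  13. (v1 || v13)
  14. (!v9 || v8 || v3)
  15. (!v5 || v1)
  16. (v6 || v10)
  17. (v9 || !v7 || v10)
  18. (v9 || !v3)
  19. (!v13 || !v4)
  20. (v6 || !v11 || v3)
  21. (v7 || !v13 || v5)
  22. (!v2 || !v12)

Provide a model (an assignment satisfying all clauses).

v1=1, v2=0, v3=0, v4=0, v5=1, v6=1, v7=1, v8=1, v9=1, v10=0, v11=1, v12=0, v13=0

Check each clause:
  1. (!v5 || !v2) — !v2 is true.
  2. (!v11 || !v12 || v2) — !v12 is true.
  3. (v2 || v11) — v11 is true.
  4. (!v9 || !v13) — !v13 is true.
  5. (v13 || !v10 || !v6) — !v10 is true.
  6. (!v10 || v8 || v12) — v8 is true.
  7. (v6 || !v11 || !v4) — !v4 is true.
  8. (!v2 || !v11 || v10) — !v2 is true.
  9. (v4 || !v10) — !v10 is true.
  10. (v7 || !v11 || !v3) — !v3 is true.
  11. (v10 || v5) — v5 is true.
  12. (!v2 || !v12 || !v11) — !v12 is true.
  13. (v1 || v13) — v1 is true.
  14. (v8 || !v9 || v3) — v8 is true.
  15. (v1 || !v5) — v1 is true.
  16. (v6 || v10) — v6 is true.
  17. (!v7 || v9 || v10) — v9 is true.
  18. (!v3 || v9) — v9 is true.
  19. (!v13 || !v4) — !v13 is true.
  20. (!v11 || v6 || v3) — v6 is true.
  21. (v5 || !v13 || v7) — !v13 is true.
  22. (!v2 || !v12) — !v12 is true.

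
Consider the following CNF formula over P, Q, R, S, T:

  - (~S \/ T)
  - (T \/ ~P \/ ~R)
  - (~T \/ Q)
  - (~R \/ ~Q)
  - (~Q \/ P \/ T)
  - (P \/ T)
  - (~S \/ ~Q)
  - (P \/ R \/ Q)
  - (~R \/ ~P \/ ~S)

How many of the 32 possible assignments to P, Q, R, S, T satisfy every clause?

4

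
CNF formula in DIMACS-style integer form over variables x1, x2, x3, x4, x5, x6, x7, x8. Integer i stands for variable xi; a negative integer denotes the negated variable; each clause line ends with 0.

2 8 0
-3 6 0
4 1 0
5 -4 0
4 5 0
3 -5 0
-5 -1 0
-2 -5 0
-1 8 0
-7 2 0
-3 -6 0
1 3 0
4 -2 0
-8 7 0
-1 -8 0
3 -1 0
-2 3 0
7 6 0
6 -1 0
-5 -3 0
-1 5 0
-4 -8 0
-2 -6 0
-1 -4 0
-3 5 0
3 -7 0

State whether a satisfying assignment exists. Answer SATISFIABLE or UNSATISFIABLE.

UNSATISFIABLE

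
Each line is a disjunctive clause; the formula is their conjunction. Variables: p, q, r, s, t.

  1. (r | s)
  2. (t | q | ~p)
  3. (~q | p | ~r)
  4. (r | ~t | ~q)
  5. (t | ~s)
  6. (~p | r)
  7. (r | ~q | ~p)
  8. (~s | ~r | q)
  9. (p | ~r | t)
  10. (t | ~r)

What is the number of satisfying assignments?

5

Satisfying assignments:
  p=0 q=0 r=0 s=1 t=1
  p=0 q=0 r=1 s=0 t=1
  p=1 q=0 r=1 s=0 t=1
  p=1 q=1 r=1 s=0 t=1
  p=1 q=1 r=1 s=1 t=1
That's 5 in total.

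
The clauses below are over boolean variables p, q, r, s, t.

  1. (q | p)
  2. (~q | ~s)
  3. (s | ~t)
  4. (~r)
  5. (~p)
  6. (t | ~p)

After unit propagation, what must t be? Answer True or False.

False

(~r) is a unit clause: r = False.
Unit clause (~p) sets p = False.
(p | q): since p = False, the clause reduces to (q). q = True.
In (~s | ~q), ~q is now false; ~s must hold, so s = False.
(s | ~t) with s = False leaves only ~t, so t = False.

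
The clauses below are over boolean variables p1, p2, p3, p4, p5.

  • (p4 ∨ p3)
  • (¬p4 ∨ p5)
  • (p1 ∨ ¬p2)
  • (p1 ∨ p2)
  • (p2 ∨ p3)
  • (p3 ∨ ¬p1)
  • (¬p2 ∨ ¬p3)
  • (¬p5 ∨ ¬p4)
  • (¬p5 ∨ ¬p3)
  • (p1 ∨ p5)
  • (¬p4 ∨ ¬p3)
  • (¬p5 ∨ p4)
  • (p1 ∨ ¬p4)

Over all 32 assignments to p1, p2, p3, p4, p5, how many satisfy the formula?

The models are:
  p1=1 p2=0 p3=1 p4=0 p5=0
That's 1 in total.

1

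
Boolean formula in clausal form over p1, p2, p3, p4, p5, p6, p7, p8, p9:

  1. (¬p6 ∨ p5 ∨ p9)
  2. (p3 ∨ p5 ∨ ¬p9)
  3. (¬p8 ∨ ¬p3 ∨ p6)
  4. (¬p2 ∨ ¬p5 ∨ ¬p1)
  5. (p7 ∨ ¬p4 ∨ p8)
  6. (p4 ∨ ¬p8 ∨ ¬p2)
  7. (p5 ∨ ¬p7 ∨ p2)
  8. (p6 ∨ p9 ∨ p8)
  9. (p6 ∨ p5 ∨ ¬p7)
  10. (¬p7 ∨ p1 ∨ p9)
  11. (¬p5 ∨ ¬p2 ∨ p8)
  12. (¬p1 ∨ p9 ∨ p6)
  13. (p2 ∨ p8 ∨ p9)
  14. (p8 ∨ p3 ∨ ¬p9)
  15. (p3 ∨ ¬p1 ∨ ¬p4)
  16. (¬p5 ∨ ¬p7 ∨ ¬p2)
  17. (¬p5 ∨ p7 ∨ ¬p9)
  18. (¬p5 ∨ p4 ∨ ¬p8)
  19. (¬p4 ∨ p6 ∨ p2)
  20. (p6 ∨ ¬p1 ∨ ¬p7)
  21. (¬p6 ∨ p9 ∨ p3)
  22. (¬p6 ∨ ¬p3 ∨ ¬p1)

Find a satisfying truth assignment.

p1 = False, p2 = False, p3 = True, p4 = True, p5 = True, p6 = True, p7 = True, p8 = False, p9 = True

Try p1 = False.
Branch on p2: take p2 = False.
The remaining clauses are satisfied by p3 = True, p4 = True, p5 = True, p6 = True, p7 = True, p8 = False, p9 = True.
Every clause has at least one true literal under this assignment.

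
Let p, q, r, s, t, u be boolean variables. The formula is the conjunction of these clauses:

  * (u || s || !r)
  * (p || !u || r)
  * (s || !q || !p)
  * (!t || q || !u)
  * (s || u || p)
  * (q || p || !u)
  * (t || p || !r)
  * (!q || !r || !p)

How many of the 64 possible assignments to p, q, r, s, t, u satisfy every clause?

22

Split on p, then u.
  p=1, u=1: 6 of the 16 assignments to (q,r,s,t) work.
  p=1, u=0: t free; 4 ways for (q,r,s) × 2^1 = 8.
  p=0, u=1: remaining (q,r,s,t) ∈ {(1,1,0,1); (1,1,1,1)} — 2.
  p=0, u=0: q free; 3 ways for (r,s,t) × 2^1 = 6.
Total: 6 + 8 + 2 + 6 = 22.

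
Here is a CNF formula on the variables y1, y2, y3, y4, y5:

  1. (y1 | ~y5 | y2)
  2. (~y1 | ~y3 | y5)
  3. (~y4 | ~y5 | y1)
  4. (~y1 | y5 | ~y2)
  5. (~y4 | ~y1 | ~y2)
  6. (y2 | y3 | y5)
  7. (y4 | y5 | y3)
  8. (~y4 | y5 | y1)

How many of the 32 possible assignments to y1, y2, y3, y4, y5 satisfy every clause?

10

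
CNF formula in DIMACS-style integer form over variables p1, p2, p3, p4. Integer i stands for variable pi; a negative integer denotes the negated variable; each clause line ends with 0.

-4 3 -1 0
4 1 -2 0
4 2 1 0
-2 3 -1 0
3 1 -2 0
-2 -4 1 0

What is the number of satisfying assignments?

7

The models are:
  p1=0 p2=0 p3=0 p4=1
  p1=0 p2=0 p3=1 p4=1
  p1=1 p2=0 p3=0 p4=0
  p1=1 p2=0 p3=1 p4=0
  p1=1 p2=0 p3=1 p4=1
  p1=1 p2=1 p3=1 p4=0
  p1=1 p2=1 p3=1 p4=1
Count: 7.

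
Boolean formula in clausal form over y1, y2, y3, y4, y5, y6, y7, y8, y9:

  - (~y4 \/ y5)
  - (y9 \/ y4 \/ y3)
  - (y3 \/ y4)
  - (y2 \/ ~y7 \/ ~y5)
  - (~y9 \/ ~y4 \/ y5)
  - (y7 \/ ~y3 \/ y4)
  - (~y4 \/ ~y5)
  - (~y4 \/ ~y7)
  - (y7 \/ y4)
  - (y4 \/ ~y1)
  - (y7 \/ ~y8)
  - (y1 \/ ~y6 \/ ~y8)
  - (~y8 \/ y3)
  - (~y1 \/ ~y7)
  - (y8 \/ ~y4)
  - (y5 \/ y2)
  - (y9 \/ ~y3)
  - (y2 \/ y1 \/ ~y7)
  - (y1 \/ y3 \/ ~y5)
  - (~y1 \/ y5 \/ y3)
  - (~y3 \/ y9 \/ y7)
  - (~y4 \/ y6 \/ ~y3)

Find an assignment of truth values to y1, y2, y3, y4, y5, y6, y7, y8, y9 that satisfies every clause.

Pure literal: y2 appears only positively; assign y2 = True.
Branch on y1: take y1 = False.
Branch on y3: take y3 = True.
  then y9 is forced to True.
Try y4 = False.
  then y7 is forced to True.
The remaining clauses are satisfied by y5 = False, y6 = False, y8 = True.
Check each clause:
  1. (~y4 \/ y5) — ~y4 is true.
  2. (y9 \/ y4 \/ y3) — y9 is true.
  3. (y4 \/ y3) — y3 is true.
  4. (~y5 \/ ~y7 \/ y2) — y2 is true.
  5. (~y4 \/ y5 \/ ~y9) — ~y4 is true.
  6. (y7 \/ ~y3 \/ y4) — y7 is true.
  7. (~y4 \/ ~y5) — ~y5 is true.
  8. (~y7 \/ ~y4) — ~y4 is true.
  9. (y7 \/ y4) — y7 is true.
  10. (~y1 \/ y4) — ~y1 is true.
  11. (y7 \/ ~y8) — y7 is true.
  12. (~y8 \/ ~y6 \/ y1) — ~y6 is true.
  13. (~y8 \/ y3) — y3 is true.
  14. (~y1 \/ ~y7) — ~y1 is true.
  15. (~y4 \/ y8) — y8 is true.
  16. (y5 \/ y2) — y2 is true.
  17. (y9 \/ ~y3) — y9 is true.
  18. (~y7 \/ y2 \/ y1) — y2 is true.
  19. (y3 \/ y1 \/ ~y5) — y3 is true.
  20. (~y1 \/ y5 \/ y3) — y3 is true.
  21. (~y3 \/ y9 \/ y7) — y9 is true.
  22. (y6 \/ ~y3 \/ ~y4) — ~y4 is true.

y1=F  y2=T  y3=T  y4=F  y5=F  y6=F  y7=T  y8=T  y9=T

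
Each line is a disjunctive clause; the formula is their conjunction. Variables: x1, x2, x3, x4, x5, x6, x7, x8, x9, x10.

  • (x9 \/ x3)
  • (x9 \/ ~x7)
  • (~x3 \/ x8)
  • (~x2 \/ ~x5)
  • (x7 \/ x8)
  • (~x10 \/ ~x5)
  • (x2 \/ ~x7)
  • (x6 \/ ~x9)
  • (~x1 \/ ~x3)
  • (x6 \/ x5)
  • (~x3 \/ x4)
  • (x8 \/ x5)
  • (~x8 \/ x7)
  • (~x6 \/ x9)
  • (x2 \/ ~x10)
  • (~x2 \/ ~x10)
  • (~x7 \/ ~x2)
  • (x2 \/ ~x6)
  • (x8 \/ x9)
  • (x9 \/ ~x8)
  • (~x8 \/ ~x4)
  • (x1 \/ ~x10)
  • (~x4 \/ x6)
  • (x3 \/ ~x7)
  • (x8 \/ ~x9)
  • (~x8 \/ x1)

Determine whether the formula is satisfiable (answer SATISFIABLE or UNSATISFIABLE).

x8 = True:
  propagation gives x7=True, x9=True, x2=True; an empty clause results — contradiction.
x8 = False:
  propagation gives x3=False, x9=True; an empty clause results — contradiction.
Every branch closes, so no satisfying assignment exists.

UNSATISFIABLE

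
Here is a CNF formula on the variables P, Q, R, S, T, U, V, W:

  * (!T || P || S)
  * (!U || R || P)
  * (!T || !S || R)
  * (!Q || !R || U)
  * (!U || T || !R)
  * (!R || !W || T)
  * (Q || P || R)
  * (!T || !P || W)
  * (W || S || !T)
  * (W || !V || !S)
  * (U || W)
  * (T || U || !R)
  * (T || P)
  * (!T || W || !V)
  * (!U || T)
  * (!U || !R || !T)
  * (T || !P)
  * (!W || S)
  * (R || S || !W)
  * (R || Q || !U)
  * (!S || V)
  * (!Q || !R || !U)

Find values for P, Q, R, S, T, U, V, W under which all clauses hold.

P = T, Q = F, R = T, S = T, T = T, U = F, V = T, W = T

Set P = True and propagate.
  then T is forced to True.
  then W is forced to True.
  then S is forced to True.
  then R is forced to True.
  then U is forced to False.
  then Q is forced to False.
  then V is forced to True.
Every clause has at least one true literal under this assignment.
Check each clause:
  1. (!T || P || S) — P is true.
  2. (!U || P || R) — P is true.
  3. (!T || !S || R) — R is true.
  4. (!Q || U || !R) — !Q is true.
  5. (T || !R || !U) — !U is true.
  6. (T || !W || !R) — T is true.
  7. (R || P || Q) — P is true.
  8. (!P || W || !T) — W is true.
  9. (W || S || !T) — W is true.
  10. (!S || !V || W) — W is true.
  11. (W || U) — W is true.
  12. (!R || T || U) — T is true.
  13. (T || P) — P is true.
  14. (!V || W || !T) — W is true.
  15. (T || !U) — !U is true.
  16. (!U || !T || !R) — !U is true.
  17. (T || !P) — T is true.
  18. (S || !W) — S is true.
  19. (!W || R || S) — R is true.
  20. (Q || R || !U) — R is true.
  21. (!S || V) — V is true.
  22. (!U || !R || !Q) — !U is true.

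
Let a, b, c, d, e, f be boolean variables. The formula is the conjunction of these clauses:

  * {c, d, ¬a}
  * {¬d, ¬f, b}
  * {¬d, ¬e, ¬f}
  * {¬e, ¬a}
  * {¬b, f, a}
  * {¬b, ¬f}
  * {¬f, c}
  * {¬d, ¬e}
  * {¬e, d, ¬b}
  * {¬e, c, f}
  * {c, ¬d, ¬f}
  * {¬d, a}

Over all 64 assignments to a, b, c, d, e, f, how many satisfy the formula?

Split on d, then f.
  d=1, f=1: a clause becomes empty — 0.
  d=1, f=0: remaining (a,b,c,e) ∈ {(1,0,0,0); (1,0,1,0); (1,1,0,0); (1,1,1,0)} — 4.
  d=0, f=1: remaining (a,b,c,e) ∈ {(0,0,1,0); (0,0,1,1); (1,0,1,0)} — 3.
  d=0, f=0: 5 of the 16 assignments to (a,b,c,e) work.
Total: 0 + 4 + 3 + 5 = 12.

12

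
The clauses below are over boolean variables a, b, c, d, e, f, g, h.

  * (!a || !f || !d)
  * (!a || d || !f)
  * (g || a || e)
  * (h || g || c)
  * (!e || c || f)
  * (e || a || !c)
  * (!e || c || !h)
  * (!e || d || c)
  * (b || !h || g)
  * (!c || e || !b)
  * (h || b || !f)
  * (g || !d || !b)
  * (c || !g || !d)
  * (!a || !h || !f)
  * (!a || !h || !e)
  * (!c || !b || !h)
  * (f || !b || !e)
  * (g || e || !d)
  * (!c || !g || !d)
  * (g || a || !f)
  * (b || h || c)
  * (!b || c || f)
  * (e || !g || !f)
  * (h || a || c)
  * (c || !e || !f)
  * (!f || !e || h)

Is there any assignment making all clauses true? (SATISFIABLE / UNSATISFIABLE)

SATISFIABLE

Try a = True.
Set b = False and propagate.
Set c = True and propagate.
For the remaining variables, d = False, e = False, f = False, g = False, h = False works.
So a=T, b=F, c=T, d=F, e=F, f=F, g=F, h=F is a satisfying assignment.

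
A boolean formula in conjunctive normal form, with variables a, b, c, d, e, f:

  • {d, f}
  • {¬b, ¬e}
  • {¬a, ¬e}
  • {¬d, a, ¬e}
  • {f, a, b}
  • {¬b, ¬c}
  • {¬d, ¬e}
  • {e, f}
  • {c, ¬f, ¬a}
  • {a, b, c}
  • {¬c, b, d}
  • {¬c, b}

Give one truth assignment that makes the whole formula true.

a = False  b = True  c = False  d = False  e = False  f = True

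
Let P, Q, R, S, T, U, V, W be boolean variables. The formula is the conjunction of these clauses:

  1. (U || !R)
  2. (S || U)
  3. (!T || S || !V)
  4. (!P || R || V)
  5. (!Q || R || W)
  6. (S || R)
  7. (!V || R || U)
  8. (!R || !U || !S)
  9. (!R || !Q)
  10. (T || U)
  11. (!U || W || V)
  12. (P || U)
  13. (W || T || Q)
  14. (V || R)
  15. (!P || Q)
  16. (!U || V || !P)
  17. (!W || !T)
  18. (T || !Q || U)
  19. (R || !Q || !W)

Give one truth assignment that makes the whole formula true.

P=0, Q=0, R=0, S=1, T=0, U=1, V=1, W=1

Try P = False.
  then U is forced to True.
Try Q = False.
Try R = False.
  then S is forced to True.
  then V is forced to True.
For the remaining variables, T = False, W = True works.
Check each clause:
  1. (U || !R) — !R is true.
  2. (U || S) — S is true.
  3. (!T || !V || S) — !T is true.
  4. (R || !P || V) — !P is true.
  5. (W || !Q || R) — W is true.
  6. (R || S) — S is true.
  7. (!V || R || U) — U is true.
  8. (!S || !U || !R) — !R is true.
  9. (!R || !Q) — !R is true.
  10. (T || U) — U is true.
  11. (V || W || !U) — W is true.
  12. (P || U) — U is true.
  13. (Q || W || T) — W is true.
  14. (R || V) — V is true.
  15. (Q || !P) — !P is true.
  16. (!U || !P || V) — !P is true.
  17. (!W || !T) — !T is true.
  18. (T || U || !Q) — !Q is true.
  19. (R || !W || !Q) — !Q is true.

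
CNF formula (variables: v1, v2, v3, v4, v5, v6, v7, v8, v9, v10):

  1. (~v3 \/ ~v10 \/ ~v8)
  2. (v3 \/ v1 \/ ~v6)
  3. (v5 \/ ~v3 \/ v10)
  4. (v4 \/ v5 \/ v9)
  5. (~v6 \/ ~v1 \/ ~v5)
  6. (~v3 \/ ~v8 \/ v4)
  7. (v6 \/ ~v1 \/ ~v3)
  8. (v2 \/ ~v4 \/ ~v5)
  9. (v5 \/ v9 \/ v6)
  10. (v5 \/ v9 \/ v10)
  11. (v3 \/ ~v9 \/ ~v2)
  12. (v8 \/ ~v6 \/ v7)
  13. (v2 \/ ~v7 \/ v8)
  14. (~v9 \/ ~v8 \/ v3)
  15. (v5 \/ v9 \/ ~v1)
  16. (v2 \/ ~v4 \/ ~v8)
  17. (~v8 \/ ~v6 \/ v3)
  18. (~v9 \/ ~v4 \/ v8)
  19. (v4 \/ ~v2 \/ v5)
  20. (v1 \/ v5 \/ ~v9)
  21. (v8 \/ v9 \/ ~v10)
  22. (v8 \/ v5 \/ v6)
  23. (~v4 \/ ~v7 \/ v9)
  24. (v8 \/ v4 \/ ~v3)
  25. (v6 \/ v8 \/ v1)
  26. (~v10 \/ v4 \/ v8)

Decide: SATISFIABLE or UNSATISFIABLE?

SATISFIABLE

Branch on v1: take v1 = True.
Branch on v2: take v2 = True.
Branch on v3: take v3 = False.
  then v9 is forced to False.
  then v5 is forced to True.
  then v6 is forced to False.
The remaining clauses are satisfied by v4 = False, v7 = True, v8 = True, v10 = False.
Every clause has at least one true literal under this assignment.
So v1=1  v2=1  v3=0  v4=0  v5=1  v6=0  v7=1  v8=1  v9=0  v10=0 is a satisfying assignment.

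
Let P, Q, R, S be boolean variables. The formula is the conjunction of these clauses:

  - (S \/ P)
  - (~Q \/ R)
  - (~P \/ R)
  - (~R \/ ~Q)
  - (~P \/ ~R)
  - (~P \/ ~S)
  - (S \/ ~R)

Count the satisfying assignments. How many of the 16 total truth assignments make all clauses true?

2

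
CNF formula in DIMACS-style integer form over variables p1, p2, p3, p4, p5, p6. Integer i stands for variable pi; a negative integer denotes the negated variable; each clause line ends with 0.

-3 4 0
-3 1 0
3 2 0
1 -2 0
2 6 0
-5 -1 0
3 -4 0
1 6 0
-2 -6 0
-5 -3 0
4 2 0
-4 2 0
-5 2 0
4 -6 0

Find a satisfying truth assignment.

p1=T, p2=T, p3=T, p4=T, p5=F, p6=F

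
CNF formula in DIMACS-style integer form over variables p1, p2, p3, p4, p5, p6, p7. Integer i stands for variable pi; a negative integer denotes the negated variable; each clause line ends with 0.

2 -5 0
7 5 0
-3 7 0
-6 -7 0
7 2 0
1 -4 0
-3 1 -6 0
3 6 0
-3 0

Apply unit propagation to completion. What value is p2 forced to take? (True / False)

True

Unit clause (¬p3) sets p3 = False.
From (p3 ∨ p6) and p3 = False: p6 = True.
(¬p6 ∨ ¬p7): since p6 = True, the clause reduces to (¬p7). p7 = False.
From (p5 ∨ p7) and p7 = False: p5 = True.
In (¬p5 ∨ p2), ¬p5 is now false; p2 must hold, so p2 = True.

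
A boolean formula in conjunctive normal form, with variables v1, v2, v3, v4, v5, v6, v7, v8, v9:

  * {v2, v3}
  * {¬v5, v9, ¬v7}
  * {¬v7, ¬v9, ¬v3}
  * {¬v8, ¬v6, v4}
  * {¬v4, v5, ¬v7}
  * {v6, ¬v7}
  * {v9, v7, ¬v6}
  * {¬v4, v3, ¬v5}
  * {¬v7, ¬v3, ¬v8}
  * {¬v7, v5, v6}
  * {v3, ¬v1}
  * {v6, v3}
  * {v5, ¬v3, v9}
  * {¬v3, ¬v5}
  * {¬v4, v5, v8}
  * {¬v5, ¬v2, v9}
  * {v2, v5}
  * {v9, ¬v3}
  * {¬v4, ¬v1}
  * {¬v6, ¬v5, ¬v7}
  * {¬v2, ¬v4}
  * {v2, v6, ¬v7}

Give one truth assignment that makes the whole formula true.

v1=0  v2=1  v3=0  v4=0  v5=0  v6=1  v7=1  v8=0  v9=1

Check each clause:
  1. {v2, v3} — v2 is true.
  2. {¬v5, ¬v7, v9} — ¬v5 is true.
  3. {¬v7, ¬v9, ¬v3} — ¬v3 is true.
  4. {v4, ¬v6, ¬v8} — ¬v8 is true.
  5. {v5, ¬v7, ¬v4} — ¬v4 is true.
  6. {v6, ¬v7} — v6 is true.
  7. {¬v6, v7, v9} — v9 is true.
  8. {v3, ¬v4, ¬v5} — ¬v5 is true.
  9. {¬v3, ¬v7, ¬v8} — ¬v8 is true.
  10. {v6, v5, ¬v7} — v6 is true.
  11. {v3, ¬v1} — ¬v1 is true.
  12. {v3, v6} — v6 is true.
  13. {v5, ¬v3, v9} — v9 is true.
  14. {¬v5, ¬v3} — ¬v5 is true.
  15. {v8, ¬v4, v5} — ¬v4 is true.
  16. {¬v2, ¬v5, v9} — v9 is true.
  17. {v2, v5} — v2 is true.
  18. {¬v3, v9} — v9 is true.
  19. {¬v4, ¬v1} — ¬v4 is true.
  20. {¬v5, ¬v7, ¬v6} — ¬v5 is true.
  21. {¬v4, ¬v2} — ¬v4 is true.
  22. {v6, ¬v7, v2} — v2 is true.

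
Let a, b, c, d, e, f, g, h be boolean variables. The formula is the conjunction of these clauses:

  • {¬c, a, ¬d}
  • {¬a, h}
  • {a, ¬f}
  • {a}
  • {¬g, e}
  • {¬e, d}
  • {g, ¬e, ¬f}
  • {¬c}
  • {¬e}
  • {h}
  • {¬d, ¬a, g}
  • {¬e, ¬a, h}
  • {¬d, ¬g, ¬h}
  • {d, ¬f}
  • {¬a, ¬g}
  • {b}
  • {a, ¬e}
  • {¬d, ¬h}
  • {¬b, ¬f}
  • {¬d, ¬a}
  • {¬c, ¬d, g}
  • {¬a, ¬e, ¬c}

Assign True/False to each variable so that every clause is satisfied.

a=1, b=1, c=0, d=0, e=0, f=0, g=0, h=1

Check each clause:
  1. {a, ¬d, ¬c} — a is true.
  2. {¬a, h} — h is true.
  3. {¬f, a} — a is true.
  4. {a} — a is true.
  5. {¬g, e} — ¬g is true.
  6. {¬e, d} — ¬e is true.
  7. {¬e, g, ¬f} — ¬f is true.
  8. {¬c} — ¬c is true.
  9. {¬e} — ¬e is true.
  10. {h} — h is true.
  11. {g, ¬d, ¬a} — ¬d is true.
  12. {h, ¬a, ¬e} — h is true.
  13. {¬h, ¬d, ¬g} — ¬g is true.
  14. {d, ¬f} — ¬f is true.
  15. {¬a, ¬g} — ¬g is true.
  16. {b} — b is true.
  17. {¬e, a} — a is true.
  18. {¬d, ¬h} — ¬d is true.
  19. {¬f, ¬b} — ¬f is true.
  20. {¬a, ¬d} — ¬d is true.
  21. {¬d, ¬c, g} — ¬d is true.
  22. {¬e, ¬c, ¬a} — ¬e is true.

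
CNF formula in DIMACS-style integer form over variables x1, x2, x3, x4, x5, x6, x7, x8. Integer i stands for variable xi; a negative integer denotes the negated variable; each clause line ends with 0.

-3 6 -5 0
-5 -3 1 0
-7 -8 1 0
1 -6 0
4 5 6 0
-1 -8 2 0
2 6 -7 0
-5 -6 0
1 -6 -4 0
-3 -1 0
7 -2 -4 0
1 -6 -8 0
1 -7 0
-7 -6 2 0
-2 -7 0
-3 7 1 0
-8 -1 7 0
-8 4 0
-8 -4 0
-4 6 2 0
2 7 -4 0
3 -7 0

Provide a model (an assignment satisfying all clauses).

Pure literal: x8 appears only negated; assign x8 = False.
Branch on x1: take x1 = True.
  then x3 is forced to False.
  then x7 is forced to False.
Branch on x2: take x2 = True.
  then x4 is forced to False.
The remaining clauses are satisfied by x5 = True, x6 = False.

x1=True  x2=True  x3=False  x4=False  x5=True  x6=False  x7=False  x8=False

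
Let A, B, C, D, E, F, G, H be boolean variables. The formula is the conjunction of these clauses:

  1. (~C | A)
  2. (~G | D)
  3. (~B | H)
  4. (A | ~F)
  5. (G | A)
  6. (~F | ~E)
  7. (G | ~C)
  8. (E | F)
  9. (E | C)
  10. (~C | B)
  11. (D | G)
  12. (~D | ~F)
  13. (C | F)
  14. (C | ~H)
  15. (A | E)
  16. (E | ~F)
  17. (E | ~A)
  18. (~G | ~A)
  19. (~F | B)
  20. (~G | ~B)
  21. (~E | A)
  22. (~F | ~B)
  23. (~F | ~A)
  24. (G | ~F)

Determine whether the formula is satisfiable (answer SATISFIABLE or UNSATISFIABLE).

UNSATISFIABLE

F = True:
  propagation gives A=True; an empty clause results — contradiction.
F = False:
  propagation gives E=True, C=True, A=True, G=True; an empty clause results — contradiction.
Every branch closes, so no satisfying assignment exists.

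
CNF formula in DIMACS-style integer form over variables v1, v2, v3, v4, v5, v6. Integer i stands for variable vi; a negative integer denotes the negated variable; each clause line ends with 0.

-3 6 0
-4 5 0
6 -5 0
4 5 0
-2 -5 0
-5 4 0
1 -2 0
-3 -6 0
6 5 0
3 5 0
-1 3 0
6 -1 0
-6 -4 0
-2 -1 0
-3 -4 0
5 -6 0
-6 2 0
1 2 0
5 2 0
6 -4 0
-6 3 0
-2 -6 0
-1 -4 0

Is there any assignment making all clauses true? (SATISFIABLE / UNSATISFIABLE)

UNSATISFIABLE

v6 = True:
  propagation gives v3=False; an empty clause results — contradiction.
v6 = False:
  propagation gives v3=False, v5=False; an empty clause results — contradiction.
Every branch closes, so no satisfying assignment exists.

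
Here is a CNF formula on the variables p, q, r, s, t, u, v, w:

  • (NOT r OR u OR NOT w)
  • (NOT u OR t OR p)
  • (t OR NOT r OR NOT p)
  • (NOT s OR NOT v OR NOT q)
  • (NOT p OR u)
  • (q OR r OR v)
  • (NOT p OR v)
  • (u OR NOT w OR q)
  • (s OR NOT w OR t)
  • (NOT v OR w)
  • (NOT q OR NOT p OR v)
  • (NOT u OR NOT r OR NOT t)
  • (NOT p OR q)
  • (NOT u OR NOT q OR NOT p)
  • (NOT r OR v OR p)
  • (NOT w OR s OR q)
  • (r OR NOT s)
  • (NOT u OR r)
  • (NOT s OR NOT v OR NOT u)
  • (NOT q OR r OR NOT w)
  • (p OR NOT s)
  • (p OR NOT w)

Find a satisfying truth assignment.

p=False, q=True, r=False, s=False, t=True, u=False, v=False, w=False

Set p = False and propagate.
  then s is forced to False.
  then w is forced to False.
  then v is forced to False.
  then r is forced to False.
  then q is forced to True.
  then u is forced to False.
t is now unconstrained; take t = True.
Every clause has at least one true literal under this assignment.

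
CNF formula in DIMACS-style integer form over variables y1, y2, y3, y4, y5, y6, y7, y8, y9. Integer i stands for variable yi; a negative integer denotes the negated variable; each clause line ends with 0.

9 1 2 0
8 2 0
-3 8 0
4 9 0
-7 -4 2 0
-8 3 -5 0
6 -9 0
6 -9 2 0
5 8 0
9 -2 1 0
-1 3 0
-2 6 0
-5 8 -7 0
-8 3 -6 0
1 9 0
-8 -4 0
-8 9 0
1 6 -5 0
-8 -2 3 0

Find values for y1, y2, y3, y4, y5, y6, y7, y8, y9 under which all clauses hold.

Set y1 = True and propagate.
  then y3 is forced to True.
  then y8 is forced to True.
  then y4 is forced to False.
  then y9 is forced to True.
  then y6 is forced to True.
y2, y5, y7 are now unconstrained; take y2 = False, y5 = False, y7 = True.
Every clause has at least one true literal under this assignment.
Check each clause:
  1. (y1 \/ y2 \/ y9) — y9 is true.
  2. (y8 \/ y2) — y8 is true.
  3. (y8 \/ ~y3) — y8 is true.
  4. (y4 \/ y9) — y9 is true.
  5. (~y4 \/ y2 \/ ~y7) — ~y4 is true.
  6. (~y8 \/ y3 \/ ~y5) — y3 is true.
  7. (~y9 \/ y6) — y6 is true.
  8. (y6 \/ y2 \/ ~y9) — y6 is true.
  9. (y8 \/ y5) — y8 is true.
  10. (y1 \/ ~y2 \/ y9) — y1 is true.
  11. (y3 \/ ~y1) — y3 is true.
  12. (~y2 \/ y6) — ~y2 is true.
  13. (~y5 \/ y8 \/ ~y7) — y8 is true.
  14. (~y8 \/ y3 \/ ~y6) — y3 is true.
  15. (y9 \/ y1) — y9 is true.
  16. (~y4 \/ ~y8) — ~y4 is true.
  17. (y9 \/ ~y8) — y9 is true.
  18. (y1 \/ y6 \/ ~y5) — y1 is true.
  19. (~y2 \/ ~y8 \/ y3) — y3 is true.

y1=True, y2=False, y3=True, y4=False, y5=False, y6=True, y7=True, y8=True, y9=True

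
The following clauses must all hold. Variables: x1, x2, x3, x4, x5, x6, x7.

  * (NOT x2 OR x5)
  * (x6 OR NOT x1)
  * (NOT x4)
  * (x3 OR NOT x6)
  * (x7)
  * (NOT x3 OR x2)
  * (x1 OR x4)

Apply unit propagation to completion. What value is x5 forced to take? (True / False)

(NOT x4) stands alone — x4 = False.
Unit clause (x7) sets x7 = True.
In (x4 OR x1), x4 is now false; x1 must hold, so x1 = True.
From (x6 OR NOT x1) and x1 = True: x6 = True.
In (x3 OR NOT x6), NOT x6 is now false; x3 must hold, so x3 = True.
(x2 OR NOT x3): since x3 = True, the clause reduces to (x2). x2 = True.
In (x5 OR NOT x2), NOT x2 is now false; x5 must hold, so x5 = True.

True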